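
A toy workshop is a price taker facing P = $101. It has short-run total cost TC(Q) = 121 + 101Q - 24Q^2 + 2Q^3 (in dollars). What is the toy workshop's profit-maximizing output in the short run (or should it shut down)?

Produce at Q = 8

Variable cost is VC = 101Q - 24Q^2 + 2Q^3, so AVC = VC/Q = 101 - 24Q + 2Q^2 and MC = dTC/dQ = 101 - 48Q + 6Q^2.
AVC hits its minimum where MC = AVC, at Q = 6, giving min AVC = 101 - 24·6 + 2·6^2 = $29.
Since P = $101 ≥ min AVC = $29, price covers variable cost and the firm should produce.
Set P = MC: 101 = 101 - 48Q + 6Q^2 → -48Q + 6Q^2 = 0. The roots are Q = 0 and Q = 8; the profit-maximizing output is on the rising part of MC, so Q* = 8.
Check: AVC at Q = 8 is $37 ≤ P, so revenue covers variable cost.
Profit = P·Q − TC = 101·8 − 417 = $391.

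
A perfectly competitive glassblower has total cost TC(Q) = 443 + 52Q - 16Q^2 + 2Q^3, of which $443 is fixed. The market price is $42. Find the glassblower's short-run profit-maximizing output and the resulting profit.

AVC = 52 - 16Q + 2Q^2 has its minimum $20 at Q = 4; price $42 clears that bar, so the firm operates.
MC = 52 - 32Q + 6Q^2. Setting P = MC and taking the root on the rising branch gives Q* = 5.
TR = 42·5 = 210. TC = 443 + 110 = 553. Profit = 210 − 553 = -$343.
Shutting down would mean losing the fixed cost of $443, so operating at a loss of $343 is better by $100.

Profit = -$343 at Q = 5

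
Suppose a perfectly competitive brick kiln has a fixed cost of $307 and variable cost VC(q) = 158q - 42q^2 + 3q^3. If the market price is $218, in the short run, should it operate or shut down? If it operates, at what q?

Produce at q = 10

From TC, MC = TC'(q) = 158 - 84q + 9q^2 and AVC = VC/q = 158 - 42q + 3q^2.
The AVC parabola has its vertex at q = 42/6 = 7, where AVC = 158 - 42·7 + 3·7^2 = $11.
P = $218 exceeds min AVC = $11, so the firm stays open.
Solving P = MC: -60 - 84q + 9q^2 = 0 ⇒ q = -2/3 or 10. On the upward-sloping branch, q* = 10.
Check: AVC at q = 10 is $38 ≤ P, so revenue covers variable cost.
Profit = P·q − TC = 218·10 − 687 = $1493.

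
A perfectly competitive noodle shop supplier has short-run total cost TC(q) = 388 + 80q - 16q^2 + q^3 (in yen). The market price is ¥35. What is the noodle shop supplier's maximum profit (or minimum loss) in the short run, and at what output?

AVC = 80 - 16q + q^2 has its minimum ¥16 at q = 8; price ¥35 clears that bar, so the firm operates.
MC = 80 - 32q + 3q^2. Setting P = MC and taking the root on the rising branch gives q* = 9.
TR = 35·9 = 315. TC = 388 + 153 = 541. Profit = 315 − 541 = -¥226.
By producing, the firm covers all variable cost plus ¥162 of fixed cost; shutting down would lose the full ¥388.

Profit = -¥226 at q = 9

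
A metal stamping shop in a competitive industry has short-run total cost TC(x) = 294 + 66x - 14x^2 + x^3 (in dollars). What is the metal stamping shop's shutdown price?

Short-run supply begins at min AVC. From VC = 66x - 14x^2 + x^3, AVC = 66 - 14x + x^2.
At the minimum of AVC, MC = AVC. MC = 66 - 28x + 3x^2; setting MC = AVC gives 2x^2 - 14x = 0, so x = 7. min AVC = 17.
The firm shuts down for any P below $17.

$17 per unit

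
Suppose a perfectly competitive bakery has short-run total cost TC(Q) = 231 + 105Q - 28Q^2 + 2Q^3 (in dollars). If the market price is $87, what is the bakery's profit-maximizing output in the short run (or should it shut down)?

Strip out fixed cost: VC = 105Q - 28Q^2 + 2Q^3. Then AVC = 105 - 28Q + 2Q^2 and MC = 105 - 56Q + 6Q^2.
The AVC parabola has its vertex at Q = 28/4 = 7, where AVC = 105 - 28·7 + 2·7^2 = $7.
Since P = $87 ≥ min AVC = $7, price covers variable cost and the firm should produce.
Set P = MC: 87 = 105 - 56Q + 6Q^2 → 18 - 56Q + 6Q^2 = 0. The roots are Q = 1/3 and Q = 9; the profit-maximizing output is on the rising part of MC, so Q* = 9.
Check: AVC at Q = 9 is $15 ≤ P, so revenue covers variable cost.
Profit = P·Q − TC = 87·9 − 366 = $417.

Produce at Q = 9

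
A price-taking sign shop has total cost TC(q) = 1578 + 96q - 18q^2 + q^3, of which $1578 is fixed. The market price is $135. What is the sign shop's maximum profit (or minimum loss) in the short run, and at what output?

AVC = 96 - 18q + q^2 has its minimum $15 at q = 9; price $135 clears that bar, so the firm operates.
With MC = 96 - 36q + 3q^2, P = MC on the upward-sloping part at q* = 13.
TR = 135·13 = 1755. TC = 1578 + 403 = 1981. Profit = 1755 − 1981 = -$226.
That loss of $226 beats the $1578 the firm would lose by shutting down; producing recovers $1352 of fixed cost.

Profit = -$226 at q = 13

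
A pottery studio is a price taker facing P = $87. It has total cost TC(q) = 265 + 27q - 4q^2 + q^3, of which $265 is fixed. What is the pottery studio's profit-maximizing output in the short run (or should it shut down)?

From TC, MC = TC'(q) = 27 - 8q + 3q^2 and AVC = VC/q = 27 - 4q + q^2.
AVC is minimized where dAVC/dq = -4 + 2q = 0, at q = 2; min AVC = 27 - 4·2 + 2^2 = $23.
Because $87 ≥ $23, revenue can cover variable cost; the firm operates.
Solving P = MC: -60 - 8q + 3q^2 = 0 ⇒ q = -10/3 or 6. On the upward-sloping branch, q* = 6.
Check: AVC at q = 6 is $39 ≤ P, so revenue covers variable cost.
Profit = P·q − TC = 87·6 − 499 = $23.

Produce at q = 6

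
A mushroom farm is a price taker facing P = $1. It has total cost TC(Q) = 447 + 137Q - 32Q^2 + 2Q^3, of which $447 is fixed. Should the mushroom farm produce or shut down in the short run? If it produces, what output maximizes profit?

From TC, MC = TC'(Q) = 137 - 64Q + 6Q^2 and AVC = VC/Q = 137 - 32Q + 2Q^2.
The AVC parabola has its vertex at Q = 32/4 = 8, where AVC = 137 - 32·8 + 2·8^2 = $9.
Since P = $1 < min AVC = $9, price fails to cover variable cost at any output.
Shutting down limits the loss to fixed cost, $447.

Shut down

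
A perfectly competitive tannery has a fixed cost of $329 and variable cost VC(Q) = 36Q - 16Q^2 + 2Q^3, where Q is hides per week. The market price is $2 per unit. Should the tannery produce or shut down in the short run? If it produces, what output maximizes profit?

Variable cost is VC = 36Q - 16Q^2 + 2Q^3, so AVC = VC/Q = 36 - 16Q + 2Q^2 and MC = dTC/dQ = 36 - 32Q + 6Q^2.
AVC is minimized where dAVC/dQ = -16 + 4Q = 0, at Q = 4; min AVC = 36 - 16·4 + 2·4^2 = $4.
P = $2 lies below min AVC = $4; no output level covers variable cost.
Best response: produce nothing and absorb the $329 fixed cost.

Shut down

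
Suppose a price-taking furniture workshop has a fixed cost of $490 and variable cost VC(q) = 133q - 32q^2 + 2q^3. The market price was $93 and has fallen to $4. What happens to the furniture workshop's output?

AVC = 133 - 32q + 2q^2, minimized at q = 8 where min AVC = $5. MC = 133 - 64q + 6q^2.
At P = $93 ≥ min AVC, set P = MC on the rising branch: q = 10.
At P = $4 < min AVC = $5, price no longer covers variable cost at any output, so the firm shuts down: q = 0.

Output falls from 10 to 0 (the firm shuts down)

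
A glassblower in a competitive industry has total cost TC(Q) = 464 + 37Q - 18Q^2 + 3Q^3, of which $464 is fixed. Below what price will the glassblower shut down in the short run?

$10 per unit

The firm shuts down when price falls below the minimum of average variable cost. AVC = VC/Q = 37 - 18Q + 3Q^2.
dAVC/dQ = -18 + 6Q = 0 gives Q = 3. min AVC = 37 - 18·3 + 3·3^2 = 10.
For P < $10 the firm produces nothing.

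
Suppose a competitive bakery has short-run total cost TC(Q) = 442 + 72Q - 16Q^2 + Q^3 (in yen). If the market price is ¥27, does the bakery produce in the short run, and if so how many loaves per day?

Variable cost is VC = 72Q - 16Q^2 + Q^3, so AVC = VC/Q = 72 - 16Q + Q^2 and MC = dTC/dQ = 72 - 32Q + 3Q^2.
AVC is minimized where dAVC/dQ = -16 + 2Q = 0, at Q = 8; min AVC = 72 - 16·8 + 8^2 = ¥8.
Because ¥27 ≥ ¥8, revenue can cover variable cost; the firm operates.
Solving P = MC: 45 - 32Q + 3Q^2 = 0 ⇒ Q = 5/3 or 9. On the upward-sloping branch, Q* = 9.
Check: AVC at Q = 9 is ¥9 ≤ P, so revenue covers variable cost.
Profit = P·Q − TC = 27·9 − 523 = -¥280, a loss, but smaller than the ¥442 fixed cost the firm would lose by shutting down.

Produce at Q = 9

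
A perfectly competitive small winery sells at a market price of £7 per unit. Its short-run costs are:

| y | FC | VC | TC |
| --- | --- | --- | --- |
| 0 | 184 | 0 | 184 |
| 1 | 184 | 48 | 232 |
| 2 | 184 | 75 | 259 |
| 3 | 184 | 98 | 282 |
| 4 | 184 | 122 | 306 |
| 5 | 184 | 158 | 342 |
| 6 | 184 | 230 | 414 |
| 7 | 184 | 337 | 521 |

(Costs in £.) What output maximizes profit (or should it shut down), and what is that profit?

y = 0 (shut down); profit = -£184

Compute π = P·y − TC at each output: y=0: -184; y=1: -225; y=2: -245; y=3: -261; y=4: -278; y=5: -307; y=6: -372; y=7: -472.
Profit is highest at y = 0. Equivalently, the lowest AVC in the table is 122/4 ≈ £30.50 at y = 4, and P = £7 falls below it — price never covers variable cost, so the firm shuts down and loses only its fixed cost.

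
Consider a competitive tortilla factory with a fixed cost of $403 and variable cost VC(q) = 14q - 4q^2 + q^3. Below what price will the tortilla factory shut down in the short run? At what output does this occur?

The firm shuts down when price falls below the minimum of average variable cost. AVC = VC/q = 14 - 4q + q^2.
dAVC/dq = -4 + 2q = 0 gives q = 2. min AVC = 14 - 4·2 + 2^2 = 10.
For P < $10 the firm produces nothing.

$10 per unit, at q = 2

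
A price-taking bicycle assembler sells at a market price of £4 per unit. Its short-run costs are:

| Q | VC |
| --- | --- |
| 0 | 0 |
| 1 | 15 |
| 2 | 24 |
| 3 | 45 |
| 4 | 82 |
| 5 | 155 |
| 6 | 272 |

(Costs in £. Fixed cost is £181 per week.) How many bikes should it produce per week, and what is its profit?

Q = 0 (shut down); profit = -£181

Tabulate TR − TC: Q=0: -181; Q=1: -192; Q=2: -197; Q=3: -214; Q=4: -247; Q=5: -316; Q=6: -429.
Profit is highest at Q = 0. Equivalently, the lowest AVC in the table is 24/2 ≈ £12 at Q = 2, and P = £4 falls below it — price never covers variable cost, so the firm shuts down and loses only its fixed cost.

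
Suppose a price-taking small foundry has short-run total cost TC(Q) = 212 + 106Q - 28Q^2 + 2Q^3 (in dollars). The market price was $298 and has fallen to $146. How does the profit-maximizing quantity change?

Output falls from 12 to 10

AVC = 106 - 28Q + 2Q^2, minimized at Q = 7 where min AVC = $8. MC = 106 - 56Q + 6Q^2.
With P = $298 above the shutdown price, P = MC gives Q = 12.
At P = $146 ≥ min AVC, set P = MC: Q = 10. The firm stays open but cuts output.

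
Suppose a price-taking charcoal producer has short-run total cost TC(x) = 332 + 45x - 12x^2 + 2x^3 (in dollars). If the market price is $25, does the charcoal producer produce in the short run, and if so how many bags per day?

Shut down

From TC, MC = TC'(x) = 45 - 24x + 6x^2 and AVC = VC/x = 45 - 12x + 2x^2.
AVC hits its minimum where MC = AVC, at x = 3, giving min AVC = 45 - 12·3 + 2·3^2 = $27.
P = $25 lies below min AVC = $27; no output level covers variable cost.
Shutting down limits the loss to fixed cost, $332.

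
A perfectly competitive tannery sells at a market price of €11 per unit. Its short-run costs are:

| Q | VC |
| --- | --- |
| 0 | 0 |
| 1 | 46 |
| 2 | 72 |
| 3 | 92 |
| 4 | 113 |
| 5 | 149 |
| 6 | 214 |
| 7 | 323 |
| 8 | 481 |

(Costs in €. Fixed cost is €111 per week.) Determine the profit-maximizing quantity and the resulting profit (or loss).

Tabulate TR − TC: Q=0: -111; Q=1: -146; Q=2: -161; Q=3: -170; Q=4: -180; Q=5: -205; Q=6: -259; Q=7: -357; Q=8: -504.
Profit is highest at Q = 0. Equivalently, the lowest AVC in the table is 113/4 ≈ €28.25 at Q = 4, and P = €11 falls below it — price never covers variable cost, so the firm shuts down and loses only its fixed cost.

Q = 0 (shut down); profit = -€111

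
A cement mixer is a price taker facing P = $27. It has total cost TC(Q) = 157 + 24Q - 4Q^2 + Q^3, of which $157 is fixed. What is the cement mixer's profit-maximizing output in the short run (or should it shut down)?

Produce at Q = 3

Variable cost is VC = 24Q - 4Q^2 + Q^3, so AVC = VC/Q = 24 - 4Q + Q^2 and MC = dTC/dQ = 24 - 8Q + 3Q^2.
AVC hits its minimum where MC = AVC, at Q = 2, giving min AVC = 24 - 4·2 + 2^2 = $20.
P = $27 exceeds min AVC = $20, so the firm stays open.
Solving P = MC: -3 - 8Q + 3Q^2 = 0 ⇒ Q = -1/3 or 3. On the upward-sloping branch, Q* = 3.
Check: AVC at Q = 3 is $21 ≤ P, so revenue covers variable cost.
Profit = P·Q − TC = 27·3 − 220 = -$139, a loss, but smaller than the $157 fixed cost the firm would lose by shutting down.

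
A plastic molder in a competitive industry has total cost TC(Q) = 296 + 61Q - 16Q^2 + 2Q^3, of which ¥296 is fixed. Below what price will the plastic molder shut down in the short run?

¥29 per unit

The firm shuts down when price falls below the minimum of average variable cost. AVC = VC/Q = 61 - 16Q + 2Q^2.
dAVC/dQ = -16 + 4Q = 0 gives Q = 4. min AVC = 61 - 16·4 + 2·4^2 = 29.
The firm shuts down for any P below ¥29.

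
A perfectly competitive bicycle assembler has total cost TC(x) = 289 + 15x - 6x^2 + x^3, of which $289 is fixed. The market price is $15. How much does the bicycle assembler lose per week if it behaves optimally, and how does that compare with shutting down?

AVC = 15 - 6x + x^2 has its minimum $6 at x = 3; price $15 clears that bar, so the firm operates.
With MC = 15 - 12x + 3x^2, P = MC on the upward-sloping part at x* = 4.
TR = 15·4 = 60. TC = 289 + 28 = 317. Profit = 60 − 317 = -$257.
Shutting down would mean losing the fixed cost of $289, so operating at a loss of $257 is better by $32.

Profit = -$257 at x = 4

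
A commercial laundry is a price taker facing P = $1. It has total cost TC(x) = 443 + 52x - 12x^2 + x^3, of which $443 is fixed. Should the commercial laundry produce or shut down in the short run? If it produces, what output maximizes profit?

Variable cost is VC = 52x - 12x^2 + x^3, so AVC = VC/x = 52 - 12x + x^2 and MC = dTC/dx = 52 - 24x + 3x^2.
AVC is minimized where dAVC/dx = -12 + 2x = 0, at x = 6; min AVC = 52 - 12·6 + 6^2 = $16.
Since P = $1 < min AVC = $16, price fails to cover variable cost at any output.
Best response: produce nothing and absorb the $443 fixed cost.

Shut down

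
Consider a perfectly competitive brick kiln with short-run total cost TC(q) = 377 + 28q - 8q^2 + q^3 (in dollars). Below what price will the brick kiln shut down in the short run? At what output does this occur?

Short-run supply begins at min AVC. From VC = 28q - 8q^2 + q^3, AVC = 28 - 8q + q^2.
At the minimum of AVC, MC = AVC. MC = 28 - 16q + 3q^2; setting MC = AVC gives 2q^2 - 8q = 0, so q = 4. min AVC = 12.
So the shutdown price is $12.

$12 per unit, at q = 4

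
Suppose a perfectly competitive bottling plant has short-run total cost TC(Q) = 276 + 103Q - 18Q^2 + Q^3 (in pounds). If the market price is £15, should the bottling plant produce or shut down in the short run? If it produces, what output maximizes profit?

From TC, MC = TC'(Q) = 103 - 36Q + 3Q^2 and AVC = VC/Q = 103 - 18Q + Q^2.
The AVC parabola has its vertex at Q = 18/2 = 9, where AVC = 103 - 18·9 + 9^2 = £22.
P = £15 lies below min AVC = £22; no output level covers variable cost.
The firm minimizes its loss by shutting down and losing only its fixed cost of £276.

Shut down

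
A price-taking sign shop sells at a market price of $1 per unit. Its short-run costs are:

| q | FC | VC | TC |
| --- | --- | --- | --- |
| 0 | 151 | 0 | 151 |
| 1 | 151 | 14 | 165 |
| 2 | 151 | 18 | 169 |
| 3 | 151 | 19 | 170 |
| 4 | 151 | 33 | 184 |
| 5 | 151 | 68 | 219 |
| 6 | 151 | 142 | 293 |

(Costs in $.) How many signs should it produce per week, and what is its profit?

Compute π = P·q − TC at each output: q=0: -151; q=1: -164; q=2: -167; q=3: -167; q=4: -180; q=5: -214; q=6: -287.
Profit is highest at q = 0. Equivalently, the lowest AVC in the table is 19/3 ≈ $6.33 at q = 3, and P = $1 falls below it — price never covers variable cost, so the firm shuts down and loses only its fixed cost.

q = 0 (shut down); profit = -$151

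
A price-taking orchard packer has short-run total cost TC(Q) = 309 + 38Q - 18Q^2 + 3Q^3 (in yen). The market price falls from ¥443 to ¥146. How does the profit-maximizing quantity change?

Output falls from 9 to 6

MC = 38 - 36Q + 9Q^2; the shutdown threshold is min AVC = ¥11 (at Q = 3).
At P = ¥443 ≥ min AVC, set P = MC on the rising branch: Q = 9.
At P = ¥146 ≥ min AVC, set P = MC: Q = 6. The firm stays open but cuts output.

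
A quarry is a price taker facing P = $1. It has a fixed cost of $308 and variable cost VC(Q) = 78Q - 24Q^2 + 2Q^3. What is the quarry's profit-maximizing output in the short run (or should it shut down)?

From TC, MC = TC'(Q) = 78 - 48Q + 6Q^2 and AVC = VC/Q = 78 - 24Q + 2Q^2.
AVC is minimized where dAVC/dQ = -24 + 4Q = 0, at Q = 6; min AVC = 78 - 24·6 + 2·6^2 = $6.
With P < min AVC ($1 < $6), every unit sold adds to the loss.
The firm minimizes its loss by shutting down and losing only its fixed cost of $308.

Shut down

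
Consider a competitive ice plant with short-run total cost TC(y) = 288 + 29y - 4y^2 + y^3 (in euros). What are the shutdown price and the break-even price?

Shutdown price = €25; break-even price = €89

Shutdown price = min AVC. AVC = 29 - 4y + y^2, with vertex at y = 2 and minimum €25.
ATC = 288/y + 29 - 4y + y^2. Setting dATC/dy = −288/y^2 − 4 + 2y = 0 gives y = 6 (since 2·6^3 − 4·6^2 = 288).
min ATC = 288/6 + 29 − 4·6 + 6^2 = €89. That is the break-even price.
Between these two prices the firm operates at a loss; above €89 it earns a profit.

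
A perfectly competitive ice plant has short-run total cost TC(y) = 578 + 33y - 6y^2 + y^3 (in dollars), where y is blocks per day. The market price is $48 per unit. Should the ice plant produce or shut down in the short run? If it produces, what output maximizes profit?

Produce at y = 5

From TC, MC = TC'(y) = 33 - 12y + 3y^2 and AVC = VC/y = 33 - 6y + y^2.
AVC hits its minimum where MC = AVC, at y = 3, giving min AVC = 33 - 6·3 + 3^2 = $24.
Because $48 ≥ $24, revenue can cover variable cost; the firm operates.
Set P = MC: 48 = 33 - 12y + 3y^2 → -15 - 12y + 3y^2 = 0. The roots are y = -1 and y = 5; the profit-maximizing output is on the rising part of MC, so y* = 5.
Check: AVC at y = 5 is $28 ≤ P, so revenue covers variable cost.
Profit = P·y − TC = 48·5 − 718 = -$478, a loss, but smaller than the $578 fixed cost the firm would lose by shutting down.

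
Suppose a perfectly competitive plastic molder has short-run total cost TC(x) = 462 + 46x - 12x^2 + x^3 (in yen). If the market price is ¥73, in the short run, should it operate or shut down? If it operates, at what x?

From TC, MC = TC'(x) = 46 - 24x + 3x^2 and AVC = VC/x = 46 - 12x + x^2.
AVC is minimized where dAVC/dx = -12 + 2x = 0, at x = 6; min AVC = 46 - 12·6 + 6^2 = ¥10.
Since P = ¥73 ≥ min AVC = ¥10, price covers variable cost and the firm should produce.
Solving P = MC: -27 - 24x + 3x^2 = 0 ⇒ x = -1 or 9. On the upward-sloping branch, x* = 9.
Check: AVC at x = 9 is ¥19 ≤ P, so revenue covers variable cost.
Profit = P·x − TC = 73·9 − 633 = ¥24.

Produce at x = 9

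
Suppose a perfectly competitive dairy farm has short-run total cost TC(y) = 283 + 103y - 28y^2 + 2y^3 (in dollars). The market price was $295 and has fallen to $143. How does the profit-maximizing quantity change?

Output falls from 12 to 10

AVC = 103 - 28y + 2y^2, minimized at y = 7 where min AVC = $5. MC = 103 - 56y + 6y^2.
At P = $295 ≥ min AVC, set P = MC on the rising branch: y = 12.
At P = $143 ≥ min AVC, set P = MC: y = 10. The firm stays open but cuts output.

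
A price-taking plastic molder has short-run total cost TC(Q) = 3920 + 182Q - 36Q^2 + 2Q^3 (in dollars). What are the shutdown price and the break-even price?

Shutdown price = $20; break-even price = $350

Shutdown price = min AVC. AVC = 182 - 36Q + 2Q^2, with vertex at Q = 9 and minimum $20.
ATC = 3920/Q + 182 - 36Q + 2Q^2. Setting dATC/dQ = −3920/Q^2 − 36 + 4Q = 0 gives Q = 14 (since 4·14^3 − 36·14^2 = 3920).
min ATC = 3920/14 + 182 − 36·14 + 2·14^2 = $350. That is the break-even price.
For $20 ≤ P < $350 the firm produces at a loss; below $20 it shuts down.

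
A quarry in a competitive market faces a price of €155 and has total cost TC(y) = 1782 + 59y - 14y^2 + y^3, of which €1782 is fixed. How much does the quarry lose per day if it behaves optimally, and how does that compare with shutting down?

AVC = 59 - 14y + y^2; min AVC = €10 at y = 7. Since P = €155 ≥ min AVC, the firm produces.
With MC = 59 - 28y + 3y^2, P = MC on the upward-sloping part at y* = 12.
TR = 155·12 = 1860. TC = 1782 + 420 = 2202. Profit = 1860 − 2202 = -€342.
That loss of €342 beats the €1782 the firm would lose by shutting down; producing recovers €1440 of fixed cost.

Profit = -€342 at y = 12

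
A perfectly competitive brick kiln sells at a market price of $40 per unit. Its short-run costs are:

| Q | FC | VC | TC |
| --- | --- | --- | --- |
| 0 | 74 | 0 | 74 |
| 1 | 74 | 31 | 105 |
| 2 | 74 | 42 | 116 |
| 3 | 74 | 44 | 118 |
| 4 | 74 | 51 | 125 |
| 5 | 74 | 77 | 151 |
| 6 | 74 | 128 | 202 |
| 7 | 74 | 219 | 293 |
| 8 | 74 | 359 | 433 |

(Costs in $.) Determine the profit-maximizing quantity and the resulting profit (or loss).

Compute π = P·Q − TC at each output: Q=0: -74; Q=1: -65; Q=2: -36; Q=3: 2; Q=4: 35; Q=5: 49; Q=6: 38; Q=7: -13; Q=8: -113.
Profit is maximized at Q = 5. AVC there is 77/5 = $15.40 ≤ P, so producing beats shutting down (which would give -$74).

Q = 5; profit = $49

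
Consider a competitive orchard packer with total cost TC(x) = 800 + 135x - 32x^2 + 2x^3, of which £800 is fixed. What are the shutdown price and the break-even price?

AVC = 135 - 32x + 2x^2; minimized at x = 8, giving min AVC = £7. That is the shutdown price.
ATC = 800/x + 135 - 32x + 2x^2. Setting dATC/dx = −800/x^2 − 32 + 4x = 0 gives x = 10 (since 4·10^3 − 32·10^2 = 800).
min ATC = 800/10 + 135 − 32·10 + 2·10^2 = £95. That is the break-even price.
For £7 ≤ P < £95 the firm produces at a loss; below £7 it shuts down.

Shutdown price = £7; break-even price = £95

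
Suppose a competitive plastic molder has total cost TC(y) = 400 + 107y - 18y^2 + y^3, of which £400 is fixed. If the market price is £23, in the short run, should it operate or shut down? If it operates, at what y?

Strip out fixed cost: VC = 107y - 18y^2 + y^3. Then AVC = 107 - 18y + y^2 and MC = 107 - 36y + 3y^2.
The AVC parabola has its vertex at y = 18/2 = 9, where AVC = 107 - 18·9 + 9^2 = £26.
P = £23 lies below min AVC = £26; no output level covers variable cost.
Best response: produce nothing and absorb the £400 fixed cost.

Shut down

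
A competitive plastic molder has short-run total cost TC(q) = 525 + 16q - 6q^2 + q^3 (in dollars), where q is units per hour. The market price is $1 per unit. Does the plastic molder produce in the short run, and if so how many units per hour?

Shut down

Variable cost is VC = 16q - 6q^2 + q^3, so AVC = VC/q = 16 - 6q + q^2 and MC = dTC/dq = 16 - 12q + 3q^2.
AVC is minimized where dAVC/dq = -6 + 2q = 0, at q = 3; min AVC = 16 - 6·3 + 3^2 = $7.
Since P = $1 < min AVC = $7, price fails to cover variable cost at any output.
Best response: produce nothing and absorb the $525 fixed cost.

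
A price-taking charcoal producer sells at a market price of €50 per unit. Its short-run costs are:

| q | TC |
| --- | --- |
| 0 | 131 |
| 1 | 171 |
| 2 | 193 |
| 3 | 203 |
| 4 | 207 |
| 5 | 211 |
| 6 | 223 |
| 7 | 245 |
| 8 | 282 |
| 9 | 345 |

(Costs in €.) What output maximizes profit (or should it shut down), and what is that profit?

q = 8; profit = €118

Compute π = P·q − TC at each output: q=0: -131; q=1: -121; q=2: -93; q=3: -53; q=4: -7; q=5: 39; q=6: 77; q=7: 105; q=8: 118; q=9: 105.
Profit is maximized at q = 8. AVC there is 151/8 = €18.88 ≤ P, so producing beats shutting down (which would give -€131).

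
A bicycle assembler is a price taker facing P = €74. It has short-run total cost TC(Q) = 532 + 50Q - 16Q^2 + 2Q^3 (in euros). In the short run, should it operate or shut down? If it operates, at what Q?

Variable cost is VC = 50Q - 16Q^2 + 2Q^3, so AVC = VC/Q = 50 - 16Q + 2Q^2 and MC = dTC/dQ = 50 - 32Q + 6Q^2.
The AVC parabola has its vertex at Q = 16/4 = 4, where AVC = 50 - 16·4 + 2·4^2 = €18.
P = €74 exceeds min AVC = €18, so the firm stays open.
Set P = MC: 74 = 50 - 32Q + 6Q^2 → -24 - 32Q + 6Q^2 = 0. The roots are Q = -2/3 and Q = 6; the profit-maximizing output is on the rising part of MC, so Q* = 6.
Check: AVC at Q = 6 is €26 ≤ P, so revenue covers variable cost.
Profit = P·Q − TC = 74·6 − 688 = -€244, a loss, but smaller than the €532 fixed cost the firm would lose by shutting down.

Produce at Q = 6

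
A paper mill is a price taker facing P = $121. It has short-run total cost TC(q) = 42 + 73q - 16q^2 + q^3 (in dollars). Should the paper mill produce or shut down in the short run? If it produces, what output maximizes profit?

Produce at q = 12

Variable cost is VC = 73q - 16q^2 + q^3, so AVC = VC/q = 73 - 16q + q^2 and MC = dTC/dq = 73 - 32q + 3q^2.
AVC is minimized where dAVC/dq = -16 + 2q = 0, at q = 8; min AVC = 73 - 16·8 + 8^2 = $9.
P = $121 exceeds min AVC = $9, so the firm stays open.
Solving P = MC: -48 - 32q + 3q^2 = 0 ⇒ q = -4/3 or 12. On the upward-sloping branch, q* = 12.
Check: AVC at q = 12 is $25 ≤ P, so revenue covers variable cost.
Profit = P·q − TC = 121·12 − 342 = $1110.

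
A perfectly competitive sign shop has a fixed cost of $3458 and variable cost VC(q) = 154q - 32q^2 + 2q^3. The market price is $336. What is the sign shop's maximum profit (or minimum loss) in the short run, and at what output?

AVC = 154 - 32q + 2q^2; min AVC = $26 at q = 8. Since P = $336 ≥ min AVC, the firm produces.
MC = 154 - 64q + 6q^2. Setting P = MC and taking the root on the rising branch gives q* = 13.
TR = 336·13 = 4368. TC = 3458 + 988 = 4446. Profit = 4368 − 4446 = -$78.
By producing, the firm covers all variable cost plus $3380 of fixed cost; shutting down would lose the full $3458.

Profit = -$78 at q = 13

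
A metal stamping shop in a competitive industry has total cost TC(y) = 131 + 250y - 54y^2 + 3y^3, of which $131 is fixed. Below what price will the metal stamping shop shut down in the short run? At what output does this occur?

The shutdown price is the minimum of AVC. VC = 250y - 54y^2 + 3y^3, so AVC = 250 - 54y + 3y^2.
dAVC/dy = -54 + 6y = 0 gives y = 9. min AVC = 250 - 54·9 + 3·9^2 = 7.
For P < $7 the firm produces nothing.

$7 per unit, at y = 9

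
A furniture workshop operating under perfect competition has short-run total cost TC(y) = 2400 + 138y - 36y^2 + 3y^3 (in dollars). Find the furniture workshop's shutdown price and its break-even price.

Shutdown price = $30; break-even price = $318

AVC = 138 - 36y + 3y^2; minimized at y = 6, giving min AVC = $30. That is the shutdown price.
ATC = 2400/y + 138 - 36y + 3y^2. Setting dATC/dy = −2400/y^2 − 36 + 6y = 0 gives y = 10 (since 6·10^3 − 36·10^2 = 2400).
min ATC = 2400/10 + 138 − 36·10 + 3·10^2 = $318. That is the break-even price.
Between these two prices the firm operates at a loss; above $318 it earns a profit.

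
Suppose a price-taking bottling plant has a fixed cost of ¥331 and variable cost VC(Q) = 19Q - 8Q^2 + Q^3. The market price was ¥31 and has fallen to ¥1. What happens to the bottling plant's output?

MC = 19 - 16Q + 3Q^2; the shutdown threshold is min AVC = ¥3 (at Q = 4).
At P = ¥31 ≥ min AVC, set P = MC on the rising branch: Q = 6.
At P = ¥1 < min AVC = ¥3, price no longer covers variable cost at any output, so the firm shuts down: Q = 0.

Output falls from 6 to 0 (the firm shuts down)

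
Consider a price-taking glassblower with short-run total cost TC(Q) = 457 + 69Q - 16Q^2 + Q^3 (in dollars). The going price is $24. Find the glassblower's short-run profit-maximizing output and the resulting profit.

Profit = -$295 at Q = 9

AVC = 69 - 16Q + Q^2; min AVC = $5 at Q = 8. Since P = $24 ≥ min AVC, the firm produces.
MC = 69 - 32Q + 3Q^2. Setting P = MC and taking the root on the rising branch gives Q* = 9.
TR = 24·9 = 216. TC = 457 + 54 = 511. Profit = 216 − 511 = -$295.
Shutting down would mean losing the fixed cost of $457, so operating at a loss of $295 is better by $162.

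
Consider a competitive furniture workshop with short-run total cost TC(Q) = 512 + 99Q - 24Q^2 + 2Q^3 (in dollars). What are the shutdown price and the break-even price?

AVC = 99 - 24Q + 2Q^2; minimized at Q = 6, giving min AVC = $27. That is the shutdown price.
ATC = 512/Q + 99 - 24Q + 2Q^2. Setting dATC/dQ = −512/Q^2 − 24 + 4Q = 0 gives Q = 8 (since 4·8^3 − 24·8^2 = 512).
min ATC = 512/8 + 99 − 24·8 + 2·8^2 = $99. That is the break-even price.
For $27 ≤ P < $99 the firm produces at a loss; below $27 it shuts down.

Shutdown price = $27; break-even price = $99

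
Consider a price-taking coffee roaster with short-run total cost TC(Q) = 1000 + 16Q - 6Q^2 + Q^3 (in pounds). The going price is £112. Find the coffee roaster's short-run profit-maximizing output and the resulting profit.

Profit = -£360 at Q = 8

AVC = 16 - 6Q + Q^2; min AVC = £7 at Q = 3. Since P = £112 ≥ min AVC, the firm produces.
MC = 16 - 12Q + 3Q^2. Setting P = MC and taking the root on the rising branch gives Q* = 8.
TR = 112·8 = 896. TC = 1000 + 256 = 1256. Profit = 896 − 1256 = -£360.
By producing, the firm covers all variable cost plus £640 of fixed cost; shutting down would lose the full £1000.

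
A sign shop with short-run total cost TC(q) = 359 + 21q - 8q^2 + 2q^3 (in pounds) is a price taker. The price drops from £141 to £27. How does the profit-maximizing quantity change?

Output falls from 6 to 3

MC = 21 - 16q + 6q^2; the shutdown threshold is min AVC = £13 (at q = 2).
With P = £141 above the shutdown price, P = MC gives q = 6.
At P = £27 ≥ min AVC, set P = MC: q = 3. The firm stays open but cuts output.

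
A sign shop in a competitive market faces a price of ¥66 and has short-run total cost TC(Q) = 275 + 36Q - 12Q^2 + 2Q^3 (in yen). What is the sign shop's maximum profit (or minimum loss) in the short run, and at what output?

Profit = -¥75 at Q = 5

AVC = 36 - 12Q + 2Q^2; min AVC = ¥18 at Q = 3. Since P = ¥66 ≥ min AVC, the firm produces.
With MC = 36 - 24Q + 6Q^2, P = MC on the upward-sloping part at Q* = 5.
TR = 66·5 = 330. TC = 275 + 130 = 405. Profit = 330 − 405 = -¥75.
That loss of ¥75 beats the ¥275 the firm would lose by shutting down; producing recovers ¥200 of fixed cost.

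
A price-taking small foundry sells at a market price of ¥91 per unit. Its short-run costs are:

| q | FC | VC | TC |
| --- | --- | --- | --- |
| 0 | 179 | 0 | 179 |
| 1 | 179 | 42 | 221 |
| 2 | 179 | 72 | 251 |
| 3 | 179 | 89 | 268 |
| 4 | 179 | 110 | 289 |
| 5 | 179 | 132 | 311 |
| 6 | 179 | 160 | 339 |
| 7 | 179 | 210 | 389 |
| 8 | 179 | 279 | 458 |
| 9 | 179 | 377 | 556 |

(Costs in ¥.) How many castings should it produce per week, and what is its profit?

q = 8; profit = ¥270

Profit at each row (π = 91q − TC): q=0: -179; q=1: -130; q=2: -69; q=3: 5; q=4: 75; q=5: 144; q=6: 207; q=7: 248; q=8: 270; q=9: 263.
Profit is maximized at q = 8. AVC there is 279/8 = ¥34.88 ≤ P, so producing beats shutting down (which would give -¥179).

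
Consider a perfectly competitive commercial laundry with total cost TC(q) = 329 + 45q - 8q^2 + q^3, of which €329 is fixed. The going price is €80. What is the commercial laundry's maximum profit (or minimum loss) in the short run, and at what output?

Profit = -€35 at q = 7

AVC = 45 - 8q + q^2 has its minimum €29 at q = 4; price €80 clears that bar, so the firm operates.
MC = 45 - 16q + 3q^2. Setting P = MC and taking the root on the rising branch gives q* = 7.
TR = 80·7 = 560. TC = 329 + 266 = 595. Profit = 560 − 595 = -€35.
Shutting down would mean losing the fixed cost of €329, so operating at a loss of €35 is better by €294.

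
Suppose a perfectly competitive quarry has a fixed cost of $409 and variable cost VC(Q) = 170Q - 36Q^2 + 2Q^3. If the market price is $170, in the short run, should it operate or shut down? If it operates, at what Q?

Produce at Q = 12

Strip out fixed cost: VC = 170Q - 36Q^2 + 2Q^3. Then AVC = 170 - 36Q + 2Q^2 and MC = 170 - 72Q + 6Q^2.
AVC hits its minimum where MC = AVC, at Q = 9, giving min AVC = 170 - 36·9 + 2·9^2 = $8.
P = $170 exceeds min AVC = $8, so the firm stays open.
Set P = MC: 170 = 170 - 72Q + 6Q^2 → -72Q + 6Q^2 = 0. The roots are Q = 0 and Q = 12; the profit-maximizing output is on the rising part of MC, so Q* = 12.
Check: AVC at Q = 12 is $26 ≤ P, so revenue covers variable cost.
Profit = P·Q − TC = 170·12 − 721 = $1319.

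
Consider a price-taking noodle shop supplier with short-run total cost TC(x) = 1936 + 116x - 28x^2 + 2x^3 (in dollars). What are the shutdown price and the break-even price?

Shutdown price = $18; break-even price = $226

Shutdown price = min AVC. AVC = 116 - 28x + 2x^2, with vertex at x = 7 and minimum $18.
ATC = 1936/x + 116 - 28x + 2x^2. Setting dATC/dx = −1936/x^2 − 28 + 4x = 0 gives x = 11 (since 4·11^3 − 28·11^2 = 1936).
min ATC = 1936/11 + 116 − 28·11 + 2·11^2 = $226. That is the break-even price.
Between these two prices the firm operates at a loss; above $226 it earns a profit.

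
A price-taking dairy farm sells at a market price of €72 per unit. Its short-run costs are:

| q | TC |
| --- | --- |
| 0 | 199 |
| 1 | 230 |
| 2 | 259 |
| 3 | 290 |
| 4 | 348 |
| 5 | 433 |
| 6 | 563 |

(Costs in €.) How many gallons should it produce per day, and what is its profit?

q = 4; profit = -€60

Tabulate TR − TC: q=0: -199; q=1: -158; q=2: -115; q=3: -74; q=4: -60; q=5: -73; q=6: -131.
Profit is maximized at q = 4. AVC there is 149/4 = €37.25 ≤ P, so producing beats shutting down (which would give -€199).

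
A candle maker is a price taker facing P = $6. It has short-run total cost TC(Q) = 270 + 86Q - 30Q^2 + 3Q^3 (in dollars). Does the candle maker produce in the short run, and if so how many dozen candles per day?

From TC, MC = TC'(Q) = 86 - 60Q + 9Q^2 and AVC = VC/Q = 86 - 30Q + 3Q^2.
The AVC parabola has its vertex at Q = 30/6 = 5, where AVC = 86 - 30·5 + 3·5^2 = $11.
With P < min AVC ($6 < $11), every unit sold adds to the loss.
Shutting down limits the loss to fixed cost, $270.

Shut down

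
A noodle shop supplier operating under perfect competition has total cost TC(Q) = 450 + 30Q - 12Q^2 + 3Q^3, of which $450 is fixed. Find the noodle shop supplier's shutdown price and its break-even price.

AVC = 30 - 12Q + 3Q^2; minimized at Q = 2, giving min AVC = $18. That is the shutdown price.
ATC = 450/Q + 30 - 12Q + 3Q^2. Setting dATC/dQ = −450/Q^2 − 12 + 6Q = 0 gives Q = 5 (since 6·5^3 − 12·5^2 = 450).
min ATC = 450/5 + 30 − 12·5 + 3·5^2 = $135. That is the break-even price.
For $18 ≤ P < $135 the firm produces at a loss; below $18 it shuts down.

Shutdown price = $18; break-even price = $135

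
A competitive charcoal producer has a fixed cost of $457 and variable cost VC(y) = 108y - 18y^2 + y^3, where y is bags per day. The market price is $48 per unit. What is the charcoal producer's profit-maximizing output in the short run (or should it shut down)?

Produce at y = 10

From TC, MC = TC'(y) = 108 - 36y + 3y^2 and AVC = VC/y = 108 - 18y + y^2.
AVC is minimized where dAVC/dy = -18 + 2y = 0, at y = 9; min AVC = 108 - 18·9 + 9^2 = $27.
Because $48 ≥ $27, revenue can cover variable cost; the firm operates.
P = MC gives 60 - 36y + 3y^2 = 0, with roots 2 and 10. Take the larger (rising MC): y* = 10.
Check: AVC at y = 10 is $28 ≤ P, so revenue covers variable cost.
Profit = P·y − TC = 48·10 − 737 = -$257, a loss, but smaller than the $457 fixed cost the firm would lose by shutting down.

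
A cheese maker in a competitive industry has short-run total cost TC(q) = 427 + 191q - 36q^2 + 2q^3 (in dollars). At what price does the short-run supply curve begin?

$29 per unit

The firm shuts down when price falls below the minimum of average variable cost. AVC = VC/q = 191 - 36q + 2q^2.
At the minimum of AVC, MC = AVC. MC = 191 - 72q + 6q^2; setting MC = AVC gives 4q^2 - 36q = 0, so q = 9. min AVC = 29.
The firm shuts down for any P below $29.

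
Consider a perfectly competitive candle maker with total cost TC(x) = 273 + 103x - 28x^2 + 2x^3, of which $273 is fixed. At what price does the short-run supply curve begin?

$5 per unit

Short-run supply begins at min AVC. From VC = 103x - 28x^2 + 2x^3, AVC = 103 - 28x + 2x^2.
At the minimum of AVC, MC = AVC. MC = 103 - 56x + 6x^2; setting MC = AVC gives 4x^2 - 28x = 0, so x = 7. min AVC = 5.
For P < $5 the firm produces nothing.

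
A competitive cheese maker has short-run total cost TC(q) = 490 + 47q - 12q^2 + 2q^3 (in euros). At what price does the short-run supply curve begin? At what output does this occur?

The shutdown price is the minimum of AVC. VC = 47q - 12q^2 + 2q^3, so AVC = 47 - 12q + 2q^2.
At the minimum of AVC, MC = AVC. MC = 47 - 24q + 6q^2; setting MC = AVC gives 4q^2 - 12q = 0, so q = 3. min AVC = 29.
For P < €29 the firm produces nothing.

€29 per unit, at q = 3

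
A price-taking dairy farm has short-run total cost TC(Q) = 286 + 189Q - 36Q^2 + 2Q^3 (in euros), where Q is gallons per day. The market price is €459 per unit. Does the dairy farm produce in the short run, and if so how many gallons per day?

Produce at Q = 15

Variable cost is VC = 189Q - 36Q^2 + 2Q^3, so AVC = VC/Q = 189 - 36Q + 2Q^2 and MC = dTC/dQ = 189 - 72Q + 6Q^2.
AVC hits its minimum where MC = AVC, at Q = 9, giving min AVC = 189 - 36·9 + 2·9^2 = €27.
Since P = €459 ≥ min AVC = €27, price covers variable cost and the firm should produce.
Solving P = MC: -270 - 72Q + 6Q^2 = 0 ⇒ Q = -3 or 15. On the upward-sloping branch, Q* = 15.
Check: AVC at Q = 15 is €99 ≤ P, so revenue covers variable cost.
Profit = P·Q − TC = 459·15 − 1771 = €5114.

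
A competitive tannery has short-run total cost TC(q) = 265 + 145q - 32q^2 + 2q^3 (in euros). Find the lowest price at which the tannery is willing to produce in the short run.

€17 per unit

The shutdown price is the minimum of AVC. VC = 145q - 32q^2 + 2q^3, so AVC = 145 - 32q + 2q^2.
dAVC/dq = -32 + 4q = 0 gives q = 8. min AVC = 145 - 32·8 + 2·8^2 = 17.
So the shutdown price is €17.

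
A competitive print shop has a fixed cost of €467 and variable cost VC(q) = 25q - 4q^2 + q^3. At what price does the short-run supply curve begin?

€21 per unit

Short-run supply begins at min AVC. From VC = 25q - 4q^2 + q^3, AVC = 25 - 4q + q^2.
dAVC/dq = -4 + 2q = 0 gives q = 2. min AVC = 25 - 4·2 + 2^2 = 21.
For P < €21 the firm produces nothing.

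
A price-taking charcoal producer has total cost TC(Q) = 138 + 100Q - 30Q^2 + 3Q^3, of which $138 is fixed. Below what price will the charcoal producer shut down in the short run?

$25 per unit

The firm shuts down when price falls below the minimum of average variable cost. AVC = VC/Q = 100 - 30Q + 3Q^2.
dAVC/dQ = -30 + 6Q = 0 gives Q = 5. min AVC = 100 - 30·5 + 3·5^2 = 25.
For P < $25 the firm produces nothing.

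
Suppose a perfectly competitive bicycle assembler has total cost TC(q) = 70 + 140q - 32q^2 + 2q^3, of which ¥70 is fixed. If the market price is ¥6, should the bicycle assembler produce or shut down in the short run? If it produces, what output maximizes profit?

Shut down

Strip out fixed cost: VC = 140q - 32q^2 + 2q^3. Then AVC = 140 - 32q + 2q^2 and MC = 140 - 64q + 6q^2.
AVC hits its minimum where MC = AVC, at q = 8, giving min AVC = 140 - 32·8 + 2·8^2 = ¥12.
P = ¥6 lies below min AVC = ¥12; no output level covers variable cost.
Shutting down limits the loss to fixed cost, ¥70.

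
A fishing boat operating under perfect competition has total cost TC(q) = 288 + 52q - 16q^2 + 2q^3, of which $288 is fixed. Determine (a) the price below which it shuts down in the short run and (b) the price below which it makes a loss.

Shutdown price = $20; break-even price = $76

AVC = 52 - 16q + 2q^2; minimized at q = 4, giving min AVC = $20. That is the shutdown price.
ATC = 288/q + 52 - 16q + 2q^2. Setting dATC/dq = −288/q^2 − 16 + 4q = 0 gives q = 6 (since 4·6^3 − 16·6^2 = 288).
min ATC = 288/6 + 52 − 16·6 + 2·6^2 = $76. That is the break-even price.
Between these two prices the firm operates at a loss; above $76 it earns a profit.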